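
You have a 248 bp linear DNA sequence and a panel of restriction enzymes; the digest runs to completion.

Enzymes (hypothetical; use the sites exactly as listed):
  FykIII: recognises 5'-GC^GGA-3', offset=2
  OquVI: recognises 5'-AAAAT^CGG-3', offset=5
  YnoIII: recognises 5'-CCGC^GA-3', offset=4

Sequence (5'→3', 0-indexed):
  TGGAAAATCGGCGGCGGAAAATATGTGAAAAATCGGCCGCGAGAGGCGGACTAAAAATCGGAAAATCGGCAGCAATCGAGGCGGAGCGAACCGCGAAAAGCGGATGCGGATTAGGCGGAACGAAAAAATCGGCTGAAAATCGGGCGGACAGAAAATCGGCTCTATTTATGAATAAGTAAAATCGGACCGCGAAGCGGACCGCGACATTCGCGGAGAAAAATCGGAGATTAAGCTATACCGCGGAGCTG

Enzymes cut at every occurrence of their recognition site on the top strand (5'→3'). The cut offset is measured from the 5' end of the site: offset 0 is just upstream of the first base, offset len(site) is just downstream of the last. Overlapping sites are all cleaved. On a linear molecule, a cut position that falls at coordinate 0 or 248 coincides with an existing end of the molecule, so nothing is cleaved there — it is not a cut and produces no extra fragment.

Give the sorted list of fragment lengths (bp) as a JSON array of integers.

Scan for sites:
  FykIII GCGGA/2: at [13, 45, 80, 99, 105, 114, 143, 193, 209, 239] ⇒ [15, 47, 82, 101, 107, 116, 145, 195, 211, 241]
  OquVI AAAATCGG/5: at [3, 28, 53, 61, 124, 135, 151, 177, 216] ⇒ [8, 33, 58, 66, 129, 140, 156, 182, 221]
  YnoIII CCGCGA/4: at [36, 90, 186, 198] ⇒ [40, 94, 190, 202]

Pooled cuts: [8, 15, 33, 40, 47, 58, 66, 82, 94, 101, 107, 116, 129, 140, 145, 156, 182, 190, 195, 202, 211, 221, 241]

Fragments:
  [0,8): 8 bp
  [8,15): 7 bp
  [15,33): 18 bp
  [33,40): 7 bp
  [40,47): 7 bp
  [47,58): 11 bp
  [58,66): 8 bp
  [66,82): 16 bp
  [82,94): 12 bp
  [94,101): 7 bp
  [101,107): 6 bp
  [107,116): 9 bp
  [116,129): 13 bp
  [129,140): 11 bp
  [140,145): 5 bp
  [145,156): 11 bp
  [156,182): 26 bp
  [182,190): 8 bp
  [190,195): 5 bp
  [195,202): 7 bp
  [202,211): 9 bp
  [211,221): 10 bp
  [221,241): 20 bp
  [241,248): 7 bp

[5,5,6,7,7,7,7,7,7,8,8,8,9,9,10,11,11,11,12,13,16,18,20,26]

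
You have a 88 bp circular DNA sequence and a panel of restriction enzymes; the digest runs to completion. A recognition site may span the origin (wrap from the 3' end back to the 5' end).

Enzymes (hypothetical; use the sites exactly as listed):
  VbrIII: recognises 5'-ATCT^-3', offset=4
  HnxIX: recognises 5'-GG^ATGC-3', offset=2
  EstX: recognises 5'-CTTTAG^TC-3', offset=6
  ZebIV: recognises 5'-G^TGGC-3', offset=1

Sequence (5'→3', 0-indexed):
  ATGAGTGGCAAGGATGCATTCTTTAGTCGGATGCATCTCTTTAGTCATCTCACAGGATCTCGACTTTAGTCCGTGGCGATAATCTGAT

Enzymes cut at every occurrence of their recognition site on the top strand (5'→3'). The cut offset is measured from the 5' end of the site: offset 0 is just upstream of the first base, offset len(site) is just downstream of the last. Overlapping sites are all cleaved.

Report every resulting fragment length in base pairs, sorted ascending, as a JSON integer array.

[4,4,6,6,8,8,8,9,10,12,13]

Site scan:
  VbrIII (ATCT, off=4): starts [34, 46, 56, 81] → cuts [38, 50, 60, 85]
  HnxIX (GGATGC, off=2): starts [11, 28] → cuts [13, 30]
  EstX (CTTTAGTC, off=6): starts [20, 38, 63] → cuts [26, 44, 69]
  ZebIV (GTGGC, off=1): starts [4, 72] → cuts [5, 73]

All cut coordinates (distinct, sorted): [5, 13, 26, 30, 38, 44, 50, 60, 69, 73, 85]

Fragment lengths:
  5→13: 8 bp
  13→26: 13 bp
  26→30: 4 bp
  30→38: 8 bp
  38→44: 6 bp
  44→50: 6 bp
  50→60: 10 bp
  60→69: 9 bp
  69→73: 4 bp
  73→85: 12 bp
  85→5 (wrap): 88-85+5 = 8 bp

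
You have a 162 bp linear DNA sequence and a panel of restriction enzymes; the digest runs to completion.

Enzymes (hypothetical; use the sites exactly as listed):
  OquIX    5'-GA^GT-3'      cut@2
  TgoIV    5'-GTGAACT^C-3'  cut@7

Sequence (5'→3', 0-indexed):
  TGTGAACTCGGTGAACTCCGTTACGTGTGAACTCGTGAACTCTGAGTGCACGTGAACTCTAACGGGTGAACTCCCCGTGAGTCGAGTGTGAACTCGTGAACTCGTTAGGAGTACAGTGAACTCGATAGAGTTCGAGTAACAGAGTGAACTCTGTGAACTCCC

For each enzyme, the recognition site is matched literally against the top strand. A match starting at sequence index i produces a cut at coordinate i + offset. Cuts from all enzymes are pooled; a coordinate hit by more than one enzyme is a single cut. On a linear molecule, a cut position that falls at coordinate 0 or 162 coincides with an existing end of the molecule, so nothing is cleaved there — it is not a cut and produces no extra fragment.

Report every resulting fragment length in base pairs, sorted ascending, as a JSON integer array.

Per-enzyme occurrences:
  OquIX (GAGT, off=2): starts [43, 78, 83, 108, 127, 133, 141] → cuts [45, 80, 85, 110, 129, 135, 143]
  TgoIV (GTGAACTC, off=7): starts [1, 10, 26, 34, 51, 65, 87, 95, 115, 143, 152] → cuts [8, 17, 33, 41, 58, 72, 94, 102, 122, 150, 159]

Pooled cuts: [8, 17, 33, 41, 45, 58, 72, 80, 85, 94, 102, 110, 122, 129, 135, 143, 150, 159]

Fragments:
  [0,8): 8 bp
  [8,17): 9 bp
  [17,33): 16 bp
  [33,41): 8 bp
  [41,45): 4 bp
  [45,58): 13 bp
  [58,72): 14 bp
  [72,80): 8 bp
  [80,85): 5 bp
  [85,94): 9 bp
  [94,102): 8 bp
  [102,110): 8 bp
  [110,122): 12 bp
  [122,129): 7 bp
  [129,135): 6 bp
  [135,143): 8 bp
  [143,150): 7 bp
  [150,159): 9 bp
  [159,162): 3 bp

[3,4,5,6,7,7,8,8,8,8,8,8,9,9,9,12,13,14,16]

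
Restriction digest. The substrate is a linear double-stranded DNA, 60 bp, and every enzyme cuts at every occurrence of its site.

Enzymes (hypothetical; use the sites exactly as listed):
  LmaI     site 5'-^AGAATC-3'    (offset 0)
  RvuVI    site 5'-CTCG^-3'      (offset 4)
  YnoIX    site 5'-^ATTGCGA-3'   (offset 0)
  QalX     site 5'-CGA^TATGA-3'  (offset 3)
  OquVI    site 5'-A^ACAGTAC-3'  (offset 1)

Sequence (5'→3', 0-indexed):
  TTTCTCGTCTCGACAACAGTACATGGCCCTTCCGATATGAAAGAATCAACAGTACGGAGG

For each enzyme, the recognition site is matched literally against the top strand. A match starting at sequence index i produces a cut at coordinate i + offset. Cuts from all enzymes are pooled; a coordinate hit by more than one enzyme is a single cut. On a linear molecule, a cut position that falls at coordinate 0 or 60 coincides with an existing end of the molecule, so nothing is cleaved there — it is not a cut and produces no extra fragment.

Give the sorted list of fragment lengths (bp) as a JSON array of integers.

[3,5,6,7,7,12,20]

Per-enzyme occurrences:
  LmaI AGAATC/0: at [41] ⇒ [41]
  RvuVI CTCG/4: at [3, 8] ⇒ [7, 12]
  YnoIX (ATTGCGA, off=0): no sites
  QalX CGATATGA/3: at [32] ⇒ [35]
  OquVI AACAGTAC/1: at [14, 47] ⇒ [15, 48]

Pooled cuts: [7, 12, 15, 35, 41, 48]

Fragment lengths:
  [0,7): 7 bp
  [7,12): 5 bp
  [12,15): 3 bp
  [15,35): 20 bp
  [35,41): 6 bp
  [41,48): 7 bp
  [48,60): 12 bp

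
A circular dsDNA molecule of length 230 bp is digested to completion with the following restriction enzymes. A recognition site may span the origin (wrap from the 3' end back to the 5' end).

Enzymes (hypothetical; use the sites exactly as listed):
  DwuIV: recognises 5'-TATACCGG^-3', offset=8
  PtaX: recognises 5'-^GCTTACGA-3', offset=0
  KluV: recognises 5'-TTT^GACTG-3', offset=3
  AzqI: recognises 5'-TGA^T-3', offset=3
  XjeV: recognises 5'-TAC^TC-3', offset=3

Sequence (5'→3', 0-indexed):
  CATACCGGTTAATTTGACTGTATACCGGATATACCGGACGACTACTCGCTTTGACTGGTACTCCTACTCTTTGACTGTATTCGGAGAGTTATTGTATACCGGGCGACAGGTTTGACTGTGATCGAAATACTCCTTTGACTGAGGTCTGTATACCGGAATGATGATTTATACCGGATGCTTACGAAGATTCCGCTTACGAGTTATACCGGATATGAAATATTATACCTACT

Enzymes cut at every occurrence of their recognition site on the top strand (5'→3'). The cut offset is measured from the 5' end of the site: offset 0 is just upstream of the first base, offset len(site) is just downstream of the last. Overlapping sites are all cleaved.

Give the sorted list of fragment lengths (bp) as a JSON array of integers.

[2,3,5,5,6,6,7,8,8,9,9,9,10,11,13,15,16,18,20,20,30]

Per-enzyme occurrences:
  DwuIV (TATACCGG, off=8): starts [20, 29, 94, 148, 166, 201] → cuts [28, 37, 102, 156, 174, 209]
  PtaX (GCTTACGA, off=0): starts [176, 191] → cuts [176, 191]
  KluV (TTTGACTG, off=3): starts [12, 49, 69, 110, 133] → cuts [15, 52, 72, 113, 136]
  AzqI (TGAT, off=3): starts [118, 158, 161] → cuts [121, 161, 164]
  XjeV (TACTC, off=3): starts [42, 58, 64, 127, 226] → cuts [45, 61, 67, 130, 229]

Pooled cuts: [15, 28, 37, 45, 52, 61, 67, 72, 102, 113, 121, 130, 136, 156, 161, 164, 174, 176, 191, 209, 229]

Fragment lengths:
  15→28: 13 bp
  28→37: 9 bp
  37→45: 8 bp
  45→52: 7 bp
  52→61: 9 bp
  61→67: 6 bp
  67→72: 5 bp
  72→102: 30 bp
  102→113: 11 bp
  113→121: 8 bp
  121→130: 9 bp
  130→136: 6 bp
  136→156: 20 bp
  156→161: 5 bp
  161→164: 3 bp
  164→174: 10 bp
  174→176: 2 bp
  176→191: 15 bp
  191→209: 18 bp
  209→229: 20 bp
  229→15 (wrap): 230-229+15 = 16 bp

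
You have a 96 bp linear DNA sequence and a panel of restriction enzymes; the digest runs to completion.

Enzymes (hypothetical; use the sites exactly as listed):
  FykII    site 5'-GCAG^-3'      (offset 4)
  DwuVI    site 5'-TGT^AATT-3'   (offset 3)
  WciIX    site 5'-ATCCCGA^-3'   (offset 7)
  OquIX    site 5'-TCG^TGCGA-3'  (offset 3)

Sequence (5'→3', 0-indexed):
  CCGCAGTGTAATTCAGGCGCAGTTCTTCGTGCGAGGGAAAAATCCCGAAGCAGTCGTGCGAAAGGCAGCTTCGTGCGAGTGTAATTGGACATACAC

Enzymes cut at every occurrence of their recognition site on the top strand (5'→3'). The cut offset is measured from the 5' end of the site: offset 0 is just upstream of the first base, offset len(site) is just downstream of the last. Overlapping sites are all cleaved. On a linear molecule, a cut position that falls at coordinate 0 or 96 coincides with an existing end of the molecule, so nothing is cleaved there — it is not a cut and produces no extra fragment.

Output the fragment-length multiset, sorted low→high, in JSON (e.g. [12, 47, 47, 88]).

Site scan:
  FykII (GCAG, off=4): starts [2, 18, 49, 64] → cuts [6, 22, 53, 68]
  DwuVI (TGTAATT, off=3): starts [6, 79] → cuts [9, 82]
  WciIX (ATCCCGA, off=7): starts [41] → cuts [48]
  OquIX (TCGTGCGA, off=3): starts [26, 53, 70] → cuts [29, 56, 73]

All cut coordinates (distinct, sorted): [6, 9, 22, 29, 48, 53, 56, 68, 73, 82]

Fragments:
  [0,6): 6 bp
  [6,9): 3 bp
  [9,22): 13 bp
  [22,29): 7 bp
  [29,48): 19 bp
  [48,53): 5 bp
  [53,56): 3 bp
  [56,68): 12 bp
  [68,73): 5 bp
  [73,82): 9 bp
  [82,96): 14 bp

[3,3,5,5,6,7,9,12,13,14,19]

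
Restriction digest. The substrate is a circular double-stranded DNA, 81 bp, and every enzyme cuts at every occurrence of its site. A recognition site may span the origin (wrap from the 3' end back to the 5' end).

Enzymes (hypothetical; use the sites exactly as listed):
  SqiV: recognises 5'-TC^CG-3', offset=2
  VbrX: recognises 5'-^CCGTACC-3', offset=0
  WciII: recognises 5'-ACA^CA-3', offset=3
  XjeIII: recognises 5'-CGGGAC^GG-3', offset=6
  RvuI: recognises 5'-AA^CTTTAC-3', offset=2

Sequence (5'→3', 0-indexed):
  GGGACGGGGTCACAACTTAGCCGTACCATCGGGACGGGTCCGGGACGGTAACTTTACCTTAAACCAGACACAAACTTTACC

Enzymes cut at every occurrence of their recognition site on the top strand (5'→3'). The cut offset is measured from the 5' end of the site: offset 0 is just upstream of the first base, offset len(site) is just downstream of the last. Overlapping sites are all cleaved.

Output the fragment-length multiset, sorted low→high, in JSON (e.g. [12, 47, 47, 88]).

Scan for sites:
  SqiV (TCCG, off=2): starts [38] → cuts [40]
  VbrX (CCGTACC, off=0): starts [20] → cuts [20]
  WciII (ACACA, off=3): starts [67] → cuts [70]
  XjeIII (CGGGACGG, off=6): starts [29, 40, 80] → cuts [5, 35, 46]
  RvuI (AACTTTAC, off=2): starts [49, 72] → cuts [51, 74]

Pooled cuts: [5, 20, 35, 40, 46, 51, 70, 74]

Fragment lengths:
  5→20: 15 bp
  20→35: 15 bp
  35→40: 5 bp
  40→46: 6 bp
  46→51: 5 bp
  51→70: 19 bp
  70→74: 4 bp
  74→5 (wrap): 81-74+5 = 12 bp

[4,5,5,6,12,15,15,19]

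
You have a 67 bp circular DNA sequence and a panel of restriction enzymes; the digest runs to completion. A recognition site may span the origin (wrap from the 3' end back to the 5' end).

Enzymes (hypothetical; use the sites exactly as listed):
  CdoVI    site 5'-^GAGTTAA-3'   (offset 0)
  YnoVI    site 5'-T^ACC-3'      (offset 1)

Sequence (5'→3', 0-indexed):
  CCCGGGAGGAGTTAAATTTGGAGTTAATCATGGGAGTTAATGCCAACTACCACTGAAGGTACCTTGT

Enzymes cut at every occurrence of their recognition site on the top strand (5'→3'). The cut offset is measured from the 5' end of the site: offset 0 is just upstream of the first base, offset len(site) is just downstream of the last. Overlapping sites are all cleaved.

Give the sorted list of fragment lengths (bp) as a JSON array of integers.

Per-enzyme occurrences:
  CdoVI GAGTTAA/0: at [8, 20, 33] ⇒ [8, 20, 33]
  YnoVI TACC/1: at [47, 59] ⇒ [48, 60]

Pooled cuts: [8, 20, 33, 48, 60]

Fragments:
  8→20: 12 bp
  20→33: 13 bp
  33→48: 15 bp
  48→60: 12 bp
  60→8 (wrap): 67-60+8 = 15 bp

[12,12,13,15,15]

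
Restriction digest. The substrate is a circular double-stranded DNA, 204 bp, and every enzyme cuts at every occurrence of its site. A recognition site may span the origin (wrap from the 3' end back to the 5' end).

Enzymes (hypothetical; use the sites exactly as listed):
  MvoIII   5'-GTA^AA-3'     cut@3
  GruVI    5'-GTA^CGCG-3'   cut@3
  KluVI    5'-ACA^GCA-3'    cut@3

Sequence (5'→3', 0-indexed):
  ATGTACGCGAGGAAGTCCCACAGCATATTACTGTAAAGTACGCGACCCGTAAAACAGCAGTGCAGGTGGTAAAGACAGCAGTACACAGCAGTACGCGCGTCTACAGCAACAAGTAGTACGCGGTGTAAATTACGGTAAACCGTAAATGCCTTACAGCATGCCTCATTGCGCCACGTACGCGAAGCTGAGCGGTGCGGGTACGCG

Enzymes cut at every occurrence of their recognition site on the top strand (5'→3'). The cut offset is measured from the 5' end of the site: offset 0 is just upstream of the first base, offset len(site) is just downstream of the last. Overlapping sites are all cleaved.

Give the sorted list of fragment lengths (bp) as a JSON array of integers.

[5,5,6,6,7,9,9,10,10,11,11,12,13,13,15,17,22,23]

Site scan:
  MvoIII (GTAAA, off=3): starts [32, 48, 68, 124, 134, 141] → cuts [35, 51, 71, 127, 137, 144]
  GruVI (GTACGCG, off=3): starts [2, 37, 90, 115, 174, 197] → cuts [5, 40, 93, 118, 177, 200]
  KluVI (ACAGCA, off=3): starts [19, 53, 74, 84, 102, 152] → cuts [22, 56, 77, 87, 105, 155]

Pooled cuts: [5, 22, 35, 40, 51, 56, 71, 77, 87, 93, 105, 118, 127, 137, 144, 155, 177, 200]

Fragments:
  5→22: 17 bp
  22→35: 13 bp
  35→40: 5 bp
  40→51: 11 bp
  51→56: 5 bp
  56→71: 15 bp
  71→77: 6 bp
  77→87: 10 bp
  87→93: 6 bp
  93→105: 12 bp
  105→118: 13 bp
  118→127: 9 bp
  127→137: 10 bp
  137→144: 7 bp
  144→155: 11 bp
  155→177: 22 bp
  177→200: 23 bp
  200→5 (wrap): 204-200+5 = 9 bp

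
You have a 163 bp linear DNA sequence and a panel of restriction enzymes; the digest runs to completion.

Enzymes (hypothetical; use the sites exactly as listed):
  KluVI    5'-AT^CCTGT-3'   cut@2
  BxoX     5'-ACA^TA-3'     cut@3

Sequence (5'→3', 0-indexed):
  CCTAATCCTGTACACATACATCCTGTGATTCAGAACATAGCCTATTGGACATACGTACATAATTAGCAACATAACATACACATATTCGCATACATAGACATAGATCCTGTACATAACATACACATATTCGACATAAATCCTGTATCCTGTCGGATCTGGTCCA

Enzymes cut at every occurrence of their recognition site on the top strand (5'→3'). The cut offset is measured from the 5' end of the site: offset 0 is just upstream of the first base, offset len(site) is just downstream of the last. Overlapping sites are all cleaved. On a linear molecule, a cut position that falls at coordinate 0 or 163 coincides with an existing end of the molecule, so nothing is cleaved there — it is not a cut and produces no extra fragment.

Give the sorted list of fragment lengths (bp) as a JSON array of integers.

[5,5,5,5,5,6,6,6,6,7,8,8,9,10,12,12,14,16,18]

Site scan:
  KluVI (ATCCTGT, off=2): starts [4, 19, 103, 136, 143] → cuts [6, 21, 105, 138, 145]
  BxoX (ACATA, off=3): starts [13, 34, 48, 56, 68, 73, 79, 91, 97, 110, 115, 121, 130] → cuts [16, 37, 51, 59, 71, 76, 82, 94, 100, 113, 118, 124, 133]

All cut coordinates (distinct, sorted): [6, 16, 21, 37, 51, 59, 71, 76, 82, 94, 100, 105, 113, 118, 124, 133, 138, 145]

Fragment lengths:
  [0,6): 6 bp
  [6,16): 10 bp
  [16,21): 5 bp
  [21,37): 16 bp
  [37,51): 14 bp
  [51,59): 8 bp
  [59,71): 12 bp
  [71,76): 5 bp
  [76,82): 6 bp
  [82,94): 12 bp
  [94,100): 6 bp
  [100,105): 5 bp
  [105,113): 8 bp
  [113,118): 5 bp
  [118,124): 6 bp
  [124,133): 9 bp
  [133,138): 5 bp
  [138,145): 7 bp
  [145,163): 18 bp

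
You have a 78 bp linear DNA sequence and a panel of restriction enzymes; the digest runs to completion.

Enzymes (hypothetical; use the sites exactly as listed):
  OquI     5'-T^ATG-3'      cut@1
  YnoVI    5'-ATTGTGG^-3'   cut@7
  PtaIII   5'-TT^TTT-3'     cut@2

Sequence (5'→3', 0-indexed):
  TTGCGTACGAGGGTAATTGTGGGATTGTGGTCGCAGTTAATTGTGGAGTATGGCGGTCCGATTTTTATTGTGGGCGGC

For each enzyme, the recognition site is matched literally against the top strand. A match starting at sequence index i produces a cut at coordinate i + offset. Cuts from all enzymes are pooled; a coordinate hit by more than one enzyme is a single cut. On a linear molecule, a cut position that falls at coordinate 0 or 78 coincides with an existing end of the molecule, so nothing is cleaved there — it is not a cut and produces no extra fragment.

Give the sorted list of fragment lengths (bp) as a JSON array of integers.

[3,5,8,10,14,16,22]

Scan for sites:
  OquI TATG/1: at [48] ⇒ [49]
  YnoVI ATTGTGG/7: at [15, 23, 39, 66] ⇒ [22, 30, 46, 73]
  PtaIII TTTTT/2: at [61] ⇒ [63]

All cut coordinates (distinct, sorted): [22, 30, 46, 49, 63, 73]

Fragments:
  [0,22): 22 bp
  [22,30): 8 bp
  [30,46): 16 bp
  [46,49): 3 bp
  [49,63): 14 bp
  [63,73): 10 bp
  [73,78): 5 bp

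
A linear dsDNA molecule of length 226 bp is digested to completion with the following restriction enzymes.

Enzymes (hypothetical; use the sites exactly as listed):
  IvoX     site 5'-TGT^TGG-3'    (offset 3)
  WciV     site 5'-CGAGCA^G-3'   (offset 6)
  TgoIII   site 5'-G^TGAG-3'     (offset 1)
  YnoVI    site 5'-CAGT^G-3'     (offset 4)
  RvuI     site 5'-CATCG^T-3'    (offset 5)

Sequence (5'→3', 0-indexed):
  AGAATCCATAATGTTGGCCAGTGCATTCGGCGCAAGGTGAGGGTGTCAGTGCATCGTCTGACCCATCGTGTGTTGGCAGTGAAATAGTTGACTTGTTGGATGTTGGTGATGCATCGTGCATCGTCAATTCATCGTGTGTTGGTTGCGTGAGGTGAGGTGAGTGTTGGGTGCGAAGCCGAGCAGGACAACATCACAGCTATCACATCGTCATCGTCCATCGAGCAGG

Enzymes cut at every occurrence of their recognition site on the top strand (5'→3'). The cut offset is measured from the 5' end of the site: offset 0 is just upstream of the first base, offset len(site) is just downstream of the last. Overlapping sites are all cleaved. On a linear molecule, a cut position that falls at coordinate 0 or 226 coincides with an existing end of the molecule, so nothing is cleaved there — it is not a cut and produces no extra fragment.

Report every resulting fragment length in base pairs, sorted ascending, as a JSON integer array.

[2,5,5,5,5,6,6,7,7,7,7,8,8,11,11,12,13,13,14,15,16,18,25]

Scan for sites:
  IvoX (TGTTGG, off=3): starts [11, 70, 93, 100, 136, 161] → cuts [14, 73, 96, 103, 139, 164]
  WciV (CGAGCAG, off=6): starts [176, 218] → cuts [182, 224]
  TgoIII (GTGAG, off=1): starts [36, 146, 151, 156] → cuts [37, 147, 152, 157]
  YnoVI (CAGTG, off=4): starts [18, 46, 76] → cuts [22, 50, 80]
  RvuI (CATCGT, off=5): starts [51, 63, 111, 118, 129, 202, 208] → cuts [56, 68, 116, 123, 134, 207, 213]

All cut coordinates (distinct, sorted): [14, 22, 37, 50, 56, 68, 73, 80, 96, 103, 116, 123, 134, 139, 147, 152, 157, 164, 182, 207, 213, 224]

Fragments:
  [0,14): 14 bp
  [14,22): 8 bp
  [22,37): 15 bp
  [37,50): 13 bp
  [50,56): 6 bp
  [56,68): 12 bp
  [68,73): 5 bp
  [73,80): 7 bp
  [80,96): 16 bp
  [96,103): 7 bp
  [103,116): 13 bp
  [116,123): 7 bp
  [123,134): 11 bp
  [134,139): 5 bp
  [139,147): 8 bp
  [147,152): 5 bp
  [152,157): 5 bp
  [157,164): 7 bp
  [164,182): 18 bp
  [182,207): 25 bp
  [207,213): 6 bp
  [213,224): 11 bp
  [224,226): 2 bp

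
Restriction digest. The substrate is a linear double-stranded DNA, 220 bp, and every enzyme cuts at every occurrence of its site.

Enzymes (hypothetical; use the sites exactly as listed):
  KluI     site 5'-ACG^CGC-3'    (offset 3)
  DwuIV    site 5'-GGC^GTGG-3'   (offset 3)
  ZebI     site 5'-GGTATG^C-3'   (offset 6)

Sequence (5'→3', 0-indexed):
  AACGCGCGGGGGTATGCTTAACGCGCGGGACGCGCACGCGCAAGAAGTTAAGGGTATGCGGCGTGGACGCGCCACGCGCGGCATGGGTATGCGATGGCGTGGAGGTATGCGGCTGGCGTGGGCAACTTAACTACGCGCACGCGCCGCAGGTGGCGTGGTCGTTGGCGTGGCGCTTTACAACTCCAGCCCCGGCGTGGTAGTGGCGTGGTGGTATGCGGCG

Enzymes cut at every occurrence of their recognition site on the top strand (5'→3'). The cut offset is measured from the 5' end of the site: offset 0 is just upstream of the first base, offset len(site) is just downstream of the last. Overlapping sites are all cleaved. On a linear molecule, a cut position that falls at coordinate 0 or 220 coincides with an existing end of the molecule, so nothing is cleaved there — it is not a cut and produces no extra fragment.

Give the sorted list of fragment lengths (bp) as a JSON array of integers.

[4,4,5,6,6,7,7,7,7,8,9,11,11,11,12,12,13,15,18,20,27]

Per-enzyme occurrences:
  KluI ACGCGC/3: at [1, 20, 29, 35, 66, 73, 132, 138] ⇒ [4, 23, 32, 38, 69, 76, 135, 141]
  DwuIV GGCGTGG/3: at [59, 95, 114, 151, 163, 190, 201] ⇒ [62, 98, 117, 154, 166, 193, 204]
  ZebI GGTATGC/6: at [10, 52, 85, 103, 209] ⇒ [16, 58, 91, 109, 215]

All cut coordinates (distinct, sorted): [4, 16, 23, 32, 38, 58, 62, 69, 76, 91, 98, 109, 117, 135, 141, 154, 166, 193, 204, 215]

Fragments:
  [0,4): 4 bp
  [4,16): 12 bp
  [16,23): 7 bp
  [23,32): 9 bp
  [32,38): 6 bp
  [38,58): 20 bp
  [58,62): 4 bp
  [62,69): 7 bp
  [69,76): 7 bp
  [76,91): 15 bp
  [91,98): 7 bp
  [98,109): 11 bp
  [109,117): 8 bp
  [117,135): 18 bp
  [135,141): 6 bp
  [141,154): 13 bp
  [154,166): 12 bp
  [166,193): 27 bp
  [193,204): 11 bp
  [204,215): 11 bp
  [215,220): 5 bp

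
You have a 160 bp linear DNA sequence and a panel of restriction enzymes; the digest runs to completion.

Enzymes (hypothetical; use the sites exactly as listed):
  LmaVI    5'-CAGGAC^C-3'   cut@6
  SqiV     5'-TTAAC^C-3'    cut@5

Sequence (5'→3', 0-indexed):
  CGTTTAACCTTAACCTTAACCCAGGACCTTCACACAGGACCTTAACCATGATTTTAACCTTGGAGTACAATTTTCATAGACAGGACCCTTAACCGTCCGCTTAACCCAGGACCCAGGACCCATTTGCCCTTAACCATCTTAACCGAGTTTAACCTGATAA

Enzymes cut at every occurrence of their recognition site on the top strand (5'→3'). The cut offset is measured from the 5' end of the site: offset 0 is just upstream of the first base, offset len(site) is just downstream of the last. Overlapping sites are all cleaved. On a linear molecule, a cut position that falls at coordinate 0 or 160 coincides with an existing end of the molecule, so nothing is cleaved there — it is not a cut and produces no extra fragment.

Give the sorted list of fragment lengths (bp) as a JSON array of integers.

[6,6,6,7,7,7,7,7,8,9,10,12,12,13,15,28]

Scan for sites:
  LmaVI (CAGGACC, off=6): starts [21, 34, 80, 106, 113] → cuts [27, 40, 86, 112, 119]
  SqiV (TTAACC, off=5): starts [3, 9, 15, 41, 53, 88, 100, 129, 138, 148] → cuts [8, 14, 20, 46, 58, 93, 105, 134, 143, 153]

Pooled cuts: [8, 14, 20, 27, 40, 46, 58, 86, 93, 105, 112, 119, 134, 143, 153]

Fragments:
  [0,8): 8 bp
  [8,14): 6 bp
  [14,20): 6 bp
  [20,27): 7 bp
  [27,40): 13 bp
  [40,46): 6 bp
  [46,58): 12 bp
  [58,86): 28 bp
  [86,93): 7 bp
  [93,105): 12 bp
  [105,112): 7 bp
  [112,119): 7 bp
  [119,134): 15 bp
  [134,143): 9 bp
  [143,153): 10 bp
  [153,160): 7 bp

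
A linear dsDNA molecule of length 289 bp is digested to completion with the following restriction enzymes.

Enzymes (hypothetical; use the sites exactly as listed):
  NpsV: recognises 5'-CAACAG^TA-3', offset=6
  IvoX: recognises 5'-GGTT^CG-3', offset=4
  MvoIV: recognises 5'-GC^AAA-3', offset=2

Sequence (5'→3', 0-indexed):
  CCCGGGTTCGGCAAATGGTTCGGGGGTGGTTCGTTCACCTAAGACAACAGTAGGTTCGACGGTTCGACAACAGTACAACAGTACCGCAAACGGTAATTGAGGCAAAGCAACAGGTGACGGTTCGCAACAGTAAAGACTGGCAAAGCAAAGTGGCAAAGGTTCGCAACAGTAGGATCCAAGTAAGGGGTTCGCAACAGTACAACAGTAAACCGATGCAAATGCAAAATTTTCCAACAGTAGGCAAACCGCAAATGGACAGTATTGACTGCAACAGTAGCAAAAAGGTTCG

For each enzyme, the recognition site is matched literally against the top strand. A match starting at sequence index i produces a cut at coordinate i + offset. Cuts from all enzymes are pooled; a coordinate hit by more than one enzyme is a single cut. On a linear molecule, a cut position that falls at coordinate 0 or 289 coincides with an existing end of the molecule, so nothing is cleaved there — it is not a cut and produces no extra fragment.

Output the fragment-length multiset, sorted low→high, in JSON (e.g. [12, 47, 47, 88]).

[2,4,4,5,5,6,6,6,7,7,8,8,8,8,8,8,8,8,8,9,9,11,11,11,15,16,19,19,20,25]

Scan for sites:
  NpsV CAACAGTA/6: at [44, 67, 75, 124, 163, 191, 199, 231, 268] ⇒ [50, 73, 81, 130, 169, 197, 205, 237, 274]
  IvoX GGTTCG/4: at [4, 16, 27, 52, 60, 118, 157, 185, 283] ⇒ [8, 20, 31, 56, 64, 122, 161, 189, 287]
  MvoIV GCAAA/2: at [10, 85, 101, 139, 144, 152, 214, 220, 240, 247, 276] ⇒ [12, 87, 103, 141, 146, 154, 216, 222, 242, 249, 278]

All cut coordinates (distinct, sorted): [8, 12, 20, 31, 50, 56, 64, 73, 81, 87, 103, 122, 130, 141, 146, 154, 161, 169, 189, 197, 205, 216, 222, 237, 242, 249, 274, 278, 287]

Fragment lengths:
  [0,8): 8 bp
  [8,12): 4 bp
  [12,20): 8 bp
  [20,31): 11 bp
  [31,50): 19 bp
  [50,56): 6 bp
  [56,64): 8 bp
  [64,73): 9 bp
  [73,81): 8 bp
  [81,87): 6 bp
  [87,103): 16 bp
  [103,122): 19 bp
  [122,130): 8 bp
  [130,141): 11 bp
  [141,146): 5 bp
  [146,154): 8 bp
  [154,161): 7 bp
  [161,169): 8 bp
  [169,189): 20 bp
  [189,197): 8 bp
  [197,205): 8 bp
  [205,216): 11 bp
  [216,222): 6 bp
  [222,237): 15 bp
  [237,242): 5 bp
  [242,249): 7 bp
  [249,274): 25 bp
  [274,278): 4 bp
  [278,287): 9 bp
  [287,289): 2 bp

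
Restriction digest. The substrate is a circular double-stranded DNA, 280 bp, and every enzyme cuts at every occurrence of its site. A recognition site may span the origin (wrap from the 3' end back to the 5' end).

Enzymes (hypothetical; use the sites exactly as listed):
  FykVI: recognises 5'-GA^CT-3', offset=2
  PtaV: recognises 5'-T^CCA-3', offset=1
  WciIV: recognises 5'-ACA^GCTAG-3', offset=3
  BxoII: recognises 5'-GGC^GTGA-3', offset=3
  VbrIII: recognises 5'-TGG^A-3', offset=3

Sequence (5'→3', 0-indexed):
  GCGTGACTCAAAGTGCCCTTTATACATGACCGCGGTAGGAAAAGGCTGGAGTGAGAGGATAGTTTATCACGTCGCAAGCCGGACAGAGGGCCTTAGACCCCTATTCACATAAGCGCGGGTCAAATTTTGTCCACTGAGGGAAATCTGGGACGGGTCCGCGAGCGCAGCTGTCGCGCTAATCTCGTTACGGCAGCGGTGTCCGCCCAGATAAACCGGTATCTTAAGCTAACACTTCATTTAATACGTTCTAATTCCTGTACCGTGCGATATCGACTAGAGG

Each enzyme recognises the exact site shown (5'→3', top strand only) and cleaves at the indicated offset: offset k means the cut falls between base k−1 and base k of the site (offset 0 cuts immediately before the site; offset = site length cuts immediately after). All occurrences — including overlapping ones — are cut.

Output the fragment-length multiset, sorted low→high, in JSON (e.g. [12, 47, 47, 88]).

[4,9,43,81,143]

Per-enzyme occurrences:
  FykVI GACT/2: at [4, 271] ⇒ [6, 273]
  PtaV TCCA/1: at [129] ⇒ [130]
  WciIV (ACAGCTAG, off=3): no sites
  BxoII GGCGTGA/3: at [279] ⇒ [2]
  VbrIII TGGA/3: at [46] ⇒ [49]

All cut coordinates (distinct, sorted): [2, 6, 49, 130, 273]

Fragments:
  2→6: 4 bp
  6→49: 43 bp
  49→130: 81 bp
  130→273: 143 bp
  273→2 (wrap): 280-273+2 = 9 bp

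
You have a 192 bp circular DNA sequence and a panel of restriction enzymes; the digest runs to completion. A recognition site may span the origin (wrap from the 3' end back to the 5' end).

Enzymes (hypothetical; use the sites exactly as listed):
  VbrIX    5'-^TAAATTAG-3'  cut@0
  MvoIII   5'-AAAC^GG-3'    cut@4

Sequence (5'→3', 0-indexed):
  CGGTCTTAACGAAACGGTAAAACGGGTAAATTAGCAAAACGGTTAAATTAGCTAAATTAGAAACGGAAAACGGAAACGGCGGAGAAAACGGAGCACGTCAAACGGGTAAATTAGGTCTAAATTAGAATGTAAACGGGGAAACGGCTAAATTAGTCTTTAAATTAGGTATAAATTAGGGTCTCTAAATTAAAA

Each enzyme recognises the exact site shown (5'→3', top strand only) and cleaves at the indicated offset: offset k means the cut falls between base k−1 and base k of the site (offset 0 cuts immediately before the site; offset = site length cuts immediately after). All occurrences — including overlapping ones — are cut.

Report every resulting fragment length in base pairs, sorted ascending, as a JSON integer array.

Scan for sites:
  VbrIX (TAAATTAG, off=0): starts [26, 43, 52, 106, 117, 145, 157, 168] → cuts [26, 43, 52, 106, 117, 145, 157, 168]
  MvoIII (AAACGG, off=4): starts [11, 19, 36, 60, 67, 73, 85, 99, 130, 138, 189] → cuts [1, 15, 23, 40, 64, 71, 77, 89, 103, 134, 142]

Pooled cuts: [1, 15, 23, 26, 40, 43, 52, 64, 71, 77, 89, 103, 106, 117, 134, 142, 145, 157, 168]

Fragment lengths:
  1→15: 14 bp
  15→23: 8 bp
  23→26: 3 bp
  26→40: 14 bp
  40→43: 3 bp
  43→52: 9 bp
  52→64: 12 bp
  64→71: 7 bp
  71→77: 6 bp
  77→89: 12 bp
  89→103: 14 bp
  103→106: 3 bp
  106→117: 11 bp
  117→134: 17 bp
  134→142: 8 bp
  142→145: 3 bp
  145→157: 12 bp
  157→168: 11 bp
  168→1 (wrap): 192-168+1 = 25 bp

[3,3,3,3,6,7,8,8,9,11,11,12,12,12,14,14,14,17,25]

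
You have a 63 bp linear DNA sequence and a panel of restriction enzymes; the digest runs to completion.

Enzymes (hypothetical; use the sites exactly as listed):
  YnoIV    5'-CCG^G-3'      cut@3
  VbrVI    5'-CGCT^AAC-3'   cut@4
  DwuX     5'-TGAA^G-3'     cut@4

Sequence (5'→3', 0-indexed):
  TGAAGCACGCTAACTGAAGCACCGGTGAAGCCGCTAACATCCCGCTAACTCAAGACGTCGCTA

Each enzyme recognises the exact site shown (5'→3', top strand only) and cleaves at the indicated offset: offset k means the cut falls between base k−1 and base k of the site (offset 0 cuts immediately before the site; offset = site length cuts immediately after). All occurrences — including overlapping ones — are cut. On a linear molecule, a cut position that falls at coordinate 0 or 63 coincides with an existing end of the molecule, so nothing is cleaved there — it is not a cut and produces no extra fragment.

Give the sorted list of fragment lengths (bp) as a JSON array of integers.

Site scan:
  YnoIV CCGG/3: at [21] ⇒ [24]
  VbrVI CGCTAAC/4: at [7, 31, 42] ⇒ [11, 35, 46]
  DwuX TGAAG/4: at [0, 14, 25] ⇒ [4, 18, 29]

All cut coordinates (distinct, sorted): [4, 11, 18, 24, 29, 35, 46]

Fragment lengths:
  [0,4): 4 bp
  [4,11): 7 bp
  [11,18): 7 bp
  [18,24): 6 bp
  [24,29): 5 bp
  [29,35): 6 bp
  [35,46): 11 bp
  [46,63): 17 bp

[4,5,6,6,7,7,11,17]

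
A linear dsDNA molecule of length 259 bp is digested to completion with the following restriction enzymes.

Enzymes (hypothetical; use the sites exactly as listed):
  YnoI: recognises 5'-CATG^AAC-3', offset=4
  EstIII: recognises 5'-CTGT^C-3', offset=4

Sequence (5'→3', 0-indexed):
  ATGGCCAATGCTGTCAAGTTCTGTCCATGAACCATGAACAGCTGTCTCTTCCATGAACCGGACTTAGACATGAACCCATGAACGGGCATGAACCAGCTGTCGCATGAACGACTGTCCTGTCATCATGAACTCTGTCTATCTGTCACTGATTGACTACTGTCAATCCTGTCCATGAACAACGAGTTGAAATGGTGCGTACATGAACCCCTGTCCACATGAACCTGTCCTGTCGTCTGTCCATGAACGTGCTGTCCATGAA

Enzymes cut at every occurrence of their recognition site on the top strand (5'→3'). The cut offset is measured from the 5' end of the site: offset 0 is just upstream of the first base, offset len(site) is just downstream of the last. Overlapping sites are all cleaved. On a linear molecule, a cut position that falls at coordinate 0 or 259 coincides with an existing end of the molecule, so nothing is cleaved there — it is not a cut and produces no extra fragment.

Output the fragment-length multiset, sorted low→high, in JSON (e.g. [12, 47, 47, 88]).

Scan for sites:
  YnoI (CATGAAC, off=4): starts [25, 32, 51, 68, 76, 86, 102, 123, 170, 198, 214, 238] → cuts [29, 36, 55, 72, 80, 90, 106, 127, 174, 202, 218, 242]
  EstIII (CTGTC, off=4): starts [10, 20, 41, 96, 111, 116, 131, 139, 156, 165, 207, 221, 226, 233, 248] → cuts [14, 24, 45, 100, 115, 120, 135, 143, 160, 169, 211, 225, 230, 237, 252]

All cut coordinates (distinct, sorted): [14, 24, 29, 36, 45, 55, 72, 80, 90, 100, 106, 115, 120, 127, 135, 143, 160, 169, 174, 202, 211, 218, 225, 230, 237, 242, 252]

Fragment lengths:
  [0,14): 14 bp
  [14,24): 10 bp
  [24,29): 5 bp
  [29,36): 7 bp
  [36,45): 9 bp
  [45,55): 10 bp
  [55,72): 17 bp
  [72,80): 8 bp
  [80,90): 10 bp
  [90,100): 10 bp
  [100,106): 6 bp
  [106,115): 9 bp
  [115,120): 5 bp
  [120,127): 7 bp
  [127,135): 8 bp
  [135,143): 8 bp
  [143,160): 17 bp
  [160,169): 9 bp
  [169,174): 5 bp
  [174,202): 28 bp
  [202,211): 9 bp
  [211,218): 7 bp
  [218,225): 7 bp
  [225,230): 5 bp
  [230,237): 7 bp
  [237,242): 5 bp
  [242,252): 10 bp
  [252,259): 7 bp

[5,5,5,5,5,6,7,7,7,7,7,7,8,8,8,9,9,9,9,10,10,10,10,10,14,17,17,28]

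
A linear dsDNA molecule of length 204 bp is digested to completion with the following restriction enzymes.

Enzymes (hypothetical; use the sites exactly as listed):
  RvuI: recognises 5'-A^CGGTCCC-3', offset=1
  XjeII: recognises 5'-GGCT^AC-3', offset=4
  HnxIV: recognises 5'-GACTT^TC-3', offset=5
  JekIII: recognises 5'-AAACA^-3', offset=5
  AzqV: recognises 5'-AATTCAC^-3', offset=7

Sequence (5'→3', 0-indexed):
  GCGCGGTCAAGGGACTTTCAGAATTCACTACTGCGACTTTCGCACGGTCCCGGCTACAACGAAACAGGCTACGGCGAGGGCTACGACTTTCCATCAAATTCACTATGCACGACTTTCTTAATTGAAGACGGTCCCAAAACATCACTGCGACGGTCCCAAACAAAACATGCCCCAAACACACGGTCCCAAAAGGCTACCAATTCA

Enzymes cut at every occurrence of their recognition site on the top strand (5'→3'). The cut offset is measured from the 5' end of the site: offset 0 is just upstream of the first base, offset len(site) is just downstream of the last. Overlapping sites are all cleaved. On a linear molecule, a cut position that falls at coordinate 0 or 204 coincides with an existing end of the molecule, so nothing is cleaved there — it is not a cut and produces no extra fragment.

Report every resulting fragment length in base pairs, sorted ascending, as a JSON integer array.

[2,4,5,5,7,9,9,11,11,11,11,11,12,12,12,13,13,14,15,17]

Per-enzyme occurrences:
  RvuI (ACGGTCCC, off=1): starts [43, 127, 149, 179] → cuts [44, 128, 150, 180]
  XjeII (GGCTAC, off=4): starts [51, 66, 78, 191] → cuts [55, 70, 82, 195]
  HnxIV (GACTTTC, off=5): starts [12, 34, 84, 110] → cuts [17, 39, 89, 115]
  JekIII (AAACA, off=5): starts [61, 136, 157, 162, 173] → cuts [66, 141, 162, 167, 178]
  AzqV (AATTCAC, off=7): starts [21, 96] → cuts [28, 103]

Pooled cuts: [17, 28, 39, 44, 55, 66, 70, 82, 89, 103, 115, 128, 141, 150, 162, 167, 178, 180, 195]

Fragment lengths:
  [0,17): 17 bp
  [17,28): 11 bp
  [28,39): 11 bp
  [39,44): 5 bp
  [44,55): 11 bp
  [55,66): 11 bp
  [66,70): 4 bp
  [70,82): 12 bp
  [82,89): 7 bp
  [89,103): 14 bp
  [103,115): 12 bp
  [115,128): 13 bp
  [128,141): 13 bp
  [141,150): 9 bp
  [150,162): 12 bp
  [162,167): 5 bp
  [167,178): 11 bp
  [178,180): 2 bp
  [180,195): 15 bp
  [195,204): 9 bp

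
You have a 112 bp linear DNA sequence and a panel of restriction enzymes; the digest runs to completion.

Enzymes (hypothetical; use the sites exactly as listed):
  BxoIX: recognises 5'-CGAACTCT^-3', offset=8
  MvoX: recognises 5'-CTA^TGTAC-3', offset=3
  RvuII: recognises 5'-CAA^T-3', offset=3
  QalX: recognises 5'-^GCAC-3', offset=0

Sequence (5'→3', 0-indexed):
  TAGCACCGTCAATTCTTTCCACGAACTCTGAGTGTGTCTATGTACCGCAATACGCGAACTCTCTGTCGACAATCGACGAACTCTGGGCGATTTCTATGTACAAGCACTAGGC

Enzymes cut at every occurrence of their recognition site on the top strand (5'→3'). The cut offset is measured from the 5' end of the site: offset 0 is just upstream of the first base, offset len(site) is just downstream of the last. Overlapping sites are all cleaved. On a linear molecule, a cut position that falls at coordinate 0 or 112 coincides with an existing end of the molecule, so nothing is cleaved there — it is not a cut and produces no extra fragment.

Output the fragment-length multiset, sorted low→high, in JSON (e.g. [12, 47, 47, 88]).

[2,7,9,10,10,10,11,12,12,12,17]

Scan for sites:
  BxoIX CGAACTCT/8: at [21, 54, 76] ⇒ [29, 62, 84]
  MvoX CTATGTAC/3: at [37, 93] ⇒ [40, 96]
  RvuII CAAT/3: at [9, 47, 69] ⇒ [12, 50, 72]
  QalX GCAC/0: at [2, 103] ⇒ [2, 103]

Pooled cuts: [2, 12, 29, 40, 50, 62, 72, 84, 96, 103]

Fragment lengths:
  [0,2): 2 bp
  [2,12): 10 bp
  [12,29): 17 bp
  [29,40): 11 bp
  [40,50): 10 bp
  [50,62): 12 bp
  [62,72): 10 bp
  [72,84): 12 bp
  [84,96): 12 bp
  [96,103): 7 bp
  [103,112): 9 bp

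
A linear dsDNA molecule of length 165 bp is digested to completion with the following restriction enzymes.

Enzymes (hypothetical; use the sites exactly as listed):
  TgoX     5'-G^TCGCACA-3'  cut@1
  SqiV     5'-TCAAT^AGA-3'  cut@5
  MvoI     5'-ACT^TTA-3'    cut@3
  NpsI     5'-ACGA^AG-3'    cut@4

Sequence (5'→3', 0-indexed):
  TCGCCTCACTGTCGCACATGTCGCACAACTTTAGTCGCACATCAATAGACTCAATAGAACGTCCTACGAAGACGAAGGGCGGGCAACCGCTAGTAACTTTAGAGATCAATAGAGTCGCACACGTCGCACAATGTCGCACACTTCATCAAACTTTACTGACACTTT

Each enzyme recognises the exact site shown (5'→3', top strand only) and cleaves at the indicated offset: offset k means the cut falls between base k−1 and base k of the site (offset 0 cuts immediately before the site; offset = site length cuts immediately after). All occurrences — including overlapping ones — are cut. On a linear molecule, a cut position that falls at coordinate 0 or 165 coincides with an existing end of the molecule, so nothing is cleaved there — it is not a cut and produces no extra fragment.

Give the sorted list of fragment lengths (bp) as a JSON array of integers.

Scan for sites:
  TgoX GTCGCACA/1: at [10, 19, 33, 113, 122, 132] ⇒ [11, 20, 34, 114, 123, 133]
  SqiV TCAATAGA/5: at [41, 50, 105] ⇒ [46, 55, 110]
  MvoI ACTTTA/3: at [27, 95, 149] ⇒ [30, 98, 152]
  NpsI ACGAAG/4: at [65, 71] ⇒ [69, 75]

Pooled cuts: [11, 20, 30, 34, 46, 55, 69, 75, 98, 110, 114, 123, 133, 152]

Fragments:
  [0,11): 11 bp
  [11,20): 9 bp
  [20,30): 10 bp
  [30,34): 4 bp
  [34,46): 12 bp
  [46,55): 9 bp
  [55,69): 14 bp
  [69,75): 6 bp
  [75,98): 23 bp
  [98,110): 12 bp
  [110,114): 4 bp
  [114,123): 9 bp
  [123,133): 10 bp
  [133,152): 19 bp
  [152,165): 13 bp

[4,4,6,9,9,9,10,10,11,12,12,13,14,19,23]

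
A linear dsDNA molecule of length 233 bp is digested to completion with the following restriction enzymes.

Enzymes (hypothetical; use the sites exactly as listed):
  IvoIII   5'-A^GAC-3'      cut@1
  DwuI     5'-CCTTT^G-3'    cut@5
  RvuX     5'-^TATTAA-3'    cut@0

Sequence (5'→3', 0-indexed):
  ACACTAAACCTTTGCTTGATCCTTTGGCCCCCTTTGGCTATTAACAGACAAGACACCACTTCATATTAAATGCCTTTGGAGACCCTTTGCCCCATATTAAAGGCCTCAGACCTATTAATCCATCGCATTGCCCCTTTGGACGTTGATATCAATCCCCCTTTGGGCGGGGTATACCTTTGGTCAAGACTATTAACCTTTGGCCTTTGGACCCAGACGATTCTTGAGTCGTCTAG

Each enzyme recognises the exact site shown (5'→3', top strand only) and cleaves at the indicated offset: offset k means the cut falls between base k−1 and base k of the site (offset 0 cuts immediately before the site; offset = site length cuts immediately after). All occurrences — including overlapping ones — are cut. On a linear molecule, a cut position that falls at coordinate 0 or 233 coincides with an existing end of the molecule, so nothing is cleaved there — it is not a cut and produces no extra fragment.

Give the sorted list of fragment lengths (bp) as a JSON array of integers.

[3,3,3,4,5,6,6,7,7,8,8,10,11,12,12,13,14,14,17,21,24,25]

Scan for sites:
  IvoIII AGAC/1: at [45, 50, 79, 107, 183, 211] ⇒ [46, 51, 80, 108, 184, 212]
  DwuI CCTTTG/5: at [8, 20, 30, 72, 83, 132, 156, 173, 193, 200] ⇒ [13, 25, 35, 77, 88, 137, 161, 178, 198, 205]
  RvuX TATTAA/0: at [38, 63, 94, 112, 187] ⇒ [38, 63, 94, 112, 187]

All cut coordinates (distinct, sorted): [13, 25, 35, 38, 46, 51, 63, 77, 80, 88, 94, 108, 112, 137, 161, 178, 184, 187, 198, 205, 212]

Fragment lengths:
  [0,13): 13 bp
  [13,25): 12 bp
  [25,35): 10 bp
  [35,38): 3 bp
  [38,46): 8 bp
  [46,51): 5 bp
  [51,63): 12 bp
  [63,77): 14 bp
  [77,80): 3 bp
  [80,88): 8 bp
  [88,94): 6 bp
  [94,108): 14 bp
  [108,112): 4 bp
  [112,137): 25 bp
  [137,161): 24 bp
  [161,178): 17 bp
  [178,184): 6 bp
  [184,187): 3 bp
  [187,198): 11 bp
  [198,205): 7 bp
  [205,212): 7 bp
  [212,233): 21 bp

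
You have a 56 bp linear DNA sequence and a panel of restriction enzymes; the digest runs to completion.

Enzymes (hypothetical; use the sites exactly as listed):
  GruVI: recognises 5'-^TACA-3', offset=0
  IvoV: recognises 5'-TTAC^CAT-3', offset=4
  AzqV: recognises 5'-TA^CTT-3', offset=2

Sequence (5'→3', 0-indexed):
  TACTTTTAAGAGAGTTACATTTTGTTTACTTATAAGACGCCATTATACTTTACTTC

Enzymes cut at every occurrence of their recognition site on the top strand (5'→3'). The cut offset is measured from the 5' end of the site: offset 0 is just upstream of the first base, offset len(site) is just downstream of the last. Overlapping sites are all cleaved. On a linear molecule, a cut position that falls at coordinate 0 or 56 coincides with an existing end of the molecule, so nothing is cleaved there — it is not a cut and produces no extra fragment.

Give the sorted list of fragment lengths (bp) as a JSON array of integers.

Scan for sites:
  GruVI (TACA, off=0): starts [15] → cuts [15]
  IvoV (TTACCAT, off=4): no sites
  AzqV (TACTT, off=2): starts [0, 26, 45, 50] → cuts [2, 28, 47, 52]

All cut coordinates (distinct, sorted): [2, 15, 28, 47, 52]

Fragments:
  [0,2): 2 bp
  [2,15): 13 bp
  [15,28): 13 bp
  [28,47): 19 bp
  [47,52): 5 bp
  [52,56): 4 bp

[2,4,5,13,13,19]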